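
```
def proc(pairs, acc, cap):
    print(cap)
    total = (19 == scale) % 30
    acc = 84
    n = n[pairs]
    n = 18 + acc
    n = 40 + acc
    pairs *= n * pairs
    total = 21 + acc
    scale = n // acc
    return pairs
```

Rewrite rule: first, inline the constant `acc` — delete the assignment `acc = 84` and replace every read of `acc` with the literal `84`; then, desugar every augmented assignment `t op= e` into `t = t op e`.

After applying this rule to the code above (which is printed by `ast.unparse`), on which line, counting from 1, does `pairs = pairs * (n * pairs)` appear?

Transformed code:
def proc(pairs, acc, cap):
    print(cap)
    total = (19 == scale) % 30
    n = n[pairs]
    n = 18 + 84
    n = 40 + 84
    pairs = pairs * (n * pairs)
    total = 21 + 84
    scale = n // 84
    return pairs

7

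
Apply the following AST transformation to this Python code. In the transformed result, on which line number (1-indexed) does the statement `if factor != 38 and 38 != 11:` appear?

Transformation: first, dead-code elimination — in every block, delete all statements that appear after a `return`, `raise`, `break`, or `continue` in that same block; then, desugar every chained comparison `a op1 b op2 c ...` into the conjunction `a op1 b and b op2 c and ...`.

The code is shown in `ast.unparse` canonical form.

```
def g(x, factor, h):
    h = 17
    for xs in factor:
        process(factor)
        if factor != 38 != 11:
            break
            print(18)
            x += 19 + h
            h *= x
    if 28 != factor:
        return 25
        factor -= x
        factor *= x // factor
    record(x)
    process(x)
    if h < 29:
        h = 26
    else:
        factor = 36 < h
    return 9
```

5

Transformed code:
def g(x, factor, h):
    h = 17
    for xs in factor:
        process(factor)
        if factor != 38 and 38 != 11:
            break
    if 28 != factor:
        return 25
    record(x)
    process(x)
    if h < 29:
        h = 26
    else:
        factor = 36 < h
    return 9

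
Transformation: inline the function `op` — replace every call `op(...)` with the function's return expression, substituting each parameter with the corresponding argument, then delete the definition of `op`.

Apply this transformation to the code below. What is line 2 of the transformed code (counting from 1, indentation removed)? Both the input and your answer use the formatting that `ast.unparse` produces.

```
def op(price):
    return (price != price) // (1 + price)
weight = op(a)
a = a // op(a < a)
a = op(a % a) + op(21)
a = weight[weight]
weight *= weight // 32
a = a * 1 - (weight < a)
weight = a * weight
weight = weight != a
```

Transformed code:
weight = (a != a) // (1 + a)
a = a // (((a < a) != (a < a)) // (1 + (a < a)))
a = (a % a != a % a) // (1 + a % a) + (21 != 21) // (1 + 21)
a = weight[weight]
weight *= weight // 32
a = a * 1 - (weight < a)
weight = a * weight
weight = weight != a

a = a // (((a < a) != (a < a)) // (1 + (a < a)))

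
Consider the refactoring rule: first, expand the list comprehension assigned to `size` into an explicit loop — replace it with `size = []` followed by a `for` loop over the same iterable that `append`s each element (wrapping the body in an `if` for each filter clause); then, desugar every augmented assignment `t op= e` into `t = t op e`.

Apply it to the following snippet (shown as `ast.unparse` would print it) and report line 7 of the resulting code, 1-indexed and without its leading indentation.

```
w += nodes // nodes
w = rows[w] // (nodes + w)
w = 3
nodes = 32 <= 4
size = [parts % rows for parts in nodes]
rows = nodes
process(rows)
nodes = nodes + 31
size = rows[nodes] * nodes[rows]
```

Transformed code:
w = w + nodes // nodes
w = rows[w] // (nodes + w)
w = 3
nodes = 32 <= 4
size = []
for parts in nodes:
    size.append(parts % rows)
rows = nodes
process(rows)
nodes = nodes + 31
size = rows[nodes] * nodes[rows]

size.append(parts % rows)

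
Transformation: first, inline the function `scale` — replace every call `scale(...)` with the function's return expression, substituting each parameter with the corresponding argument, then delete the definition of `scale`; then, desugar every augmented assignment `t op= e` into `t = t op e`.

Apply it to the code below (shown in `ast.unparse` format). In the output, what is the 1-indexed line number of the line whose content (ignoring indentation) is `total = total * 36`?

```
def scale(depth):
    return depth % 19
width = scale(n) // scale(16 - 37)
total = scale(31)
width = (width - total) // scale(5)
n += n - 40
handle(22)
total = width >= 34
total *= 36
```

7

Transformed code:
width = n % 19 // ((16 - 37) % 19)
total = 31 % 19
width = (width - total) // (5 % 19)
n = n + (n - 40)
handle(22)
total = width >= 34
total = total * 36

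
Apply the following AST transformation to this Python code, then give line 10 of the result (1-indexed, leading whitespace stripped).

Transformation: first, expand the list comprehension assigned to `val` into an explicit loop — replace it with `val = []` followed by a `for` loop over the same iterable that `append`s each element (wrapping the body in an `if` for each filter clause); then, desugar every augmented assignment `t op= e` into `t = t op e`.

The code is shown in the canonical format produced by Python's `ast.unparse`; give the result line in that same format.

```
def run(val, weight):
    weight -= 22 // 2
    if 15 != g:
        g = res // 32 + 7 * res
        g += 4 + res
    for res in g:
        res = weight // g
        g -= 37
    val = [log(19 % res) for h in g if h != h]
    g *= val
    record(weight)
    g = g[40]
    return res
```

for h in g:

Transformed code:
def run(val, weight):
    weight = weight - 22 // 2
    if 15 != g:
        g = res // 32 + 7 * res
        g = g + (4 + res)
    for res in g:
        res = weight // g
        g = g - 37
    val = []
    for h in g:
        if h != h:
            val.append(log(19 % res))
    g = g * val
    record(weight)
    g = g[40]
    return res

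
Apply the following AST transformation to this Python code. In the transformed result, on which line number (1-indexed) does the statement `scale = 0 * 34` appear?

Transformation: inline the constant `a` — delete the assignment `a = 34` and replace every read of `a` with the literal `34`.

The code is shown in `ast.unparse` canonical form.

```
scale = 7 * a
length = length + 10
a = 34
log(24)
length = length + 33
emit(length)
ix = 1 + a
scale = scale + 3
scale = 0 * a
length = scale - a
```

8

Transformed code:
scale = 7 * 34
length = length + 10
log(24)
length = length + 33
emit(length)
ix = 1 + 34
scale = scale + 3
scale = 0 * 34
length = scale - 34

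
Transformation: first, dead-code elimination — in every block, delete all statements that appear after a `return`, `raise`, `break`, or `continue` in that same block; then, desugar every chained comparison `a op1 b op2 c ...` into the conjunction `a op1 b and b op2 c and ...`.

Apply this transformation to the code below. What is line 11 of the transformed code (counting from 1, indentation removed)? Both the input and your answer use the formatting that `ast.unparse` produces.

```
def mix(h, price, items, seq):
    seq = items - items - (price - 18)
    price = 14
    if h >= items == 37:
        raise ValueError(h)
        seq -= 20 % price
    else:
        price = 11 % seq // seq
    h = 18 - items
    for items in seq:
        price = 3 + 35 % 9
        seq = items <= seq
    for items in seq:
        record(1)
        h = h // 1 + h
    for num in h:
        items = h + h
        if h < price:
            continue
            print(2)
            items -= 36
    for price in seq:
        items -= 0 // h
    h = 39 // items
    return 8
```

seq = items <= seq

Transformed code:
def mix(h, price, items, seq):
    seq = items - items - (price - 18)
    price = 14
    if h >= items and items == 37:
        raise ValueError(h)
    else:
        price = 11 % seq // seq
    h = 18 - items
    for items in seq:
        price = 3 + 35 % 9
        seq = items <= seq
    for items in seq:
        record(1)
        h = h // 1 + h
    for num in h:
        items = h + h
        if h < price:
            continue
    for price in seq:
        items -= 0 // h
    h = 39 // items
    return 8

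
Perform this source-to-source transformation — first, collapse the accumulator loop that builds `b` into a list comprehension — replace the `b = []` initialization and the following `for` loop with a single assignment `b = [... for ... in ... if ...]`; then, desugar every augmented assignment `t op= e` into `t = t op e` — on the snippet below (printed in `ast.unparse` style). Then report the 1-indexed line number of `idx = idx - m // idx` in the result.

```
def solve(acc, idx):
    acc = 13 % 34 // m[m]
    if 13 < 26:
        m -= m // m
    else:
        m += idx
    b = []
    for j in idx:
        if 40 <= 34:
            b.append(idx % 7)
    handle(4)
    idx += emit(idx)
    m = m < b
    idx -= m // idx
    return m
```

11

Transformed code:
def solve(acc, idx):
    acc = 13 % 34 // m[m]
    if 13 < 26:
        m = m - m // m
    else:
        m = m + idx
    b = [idx % 7 for j in idx if 40 <= 34]
    handle(4)
    idx = idx + emit(idx)
    m = m < b
    idx = idx - m // idx
    return m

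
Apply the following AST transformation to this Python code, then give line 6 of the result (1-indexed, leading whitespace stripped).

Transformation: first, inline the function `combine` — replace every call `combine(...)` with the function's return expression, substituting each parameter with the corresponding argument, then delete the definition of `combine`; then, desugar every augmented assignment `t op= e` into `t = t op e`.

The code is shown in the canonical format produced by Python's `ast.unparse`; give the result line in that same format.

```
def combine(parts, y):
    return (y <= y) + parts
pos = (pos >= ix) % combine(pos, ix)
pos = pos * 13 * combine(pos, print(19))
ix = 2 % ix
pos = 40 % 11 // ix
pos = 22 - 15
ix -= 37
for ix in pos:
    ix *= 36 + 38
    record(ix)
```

ix = ix - 37

Transformed code:
pos = (pos >= ix) % ((ix <= ix) + pos)
pos = pos * 13 * ((print(19) <= print(19)) + pos)
ix = 2 % ix
pos = 40 % 11 // ix
pos = 22 - 15
ix = ix - 37
for ix in pos:
    ix = ix * (36 + 38)
    record(ix)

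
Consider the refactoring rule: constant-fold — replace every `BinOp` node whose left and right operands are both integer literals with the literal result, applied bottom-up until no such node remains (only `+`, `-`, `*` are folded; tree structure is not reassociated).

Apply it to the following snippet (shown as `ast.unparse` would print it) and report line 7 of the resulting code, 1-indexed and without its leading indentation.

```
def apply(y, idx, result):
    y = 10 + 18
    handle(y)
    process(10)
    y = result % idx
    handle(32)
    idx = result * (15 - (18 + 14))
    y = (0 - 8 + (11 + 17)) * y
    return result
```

idx = result * -17

Transformed code:
def apply(y, idx, result):
    y = 28
    handle(y)
    process(10)
    y = result % idx
    handle(32)
    idx = result * -17
    y = 20 * y
    return result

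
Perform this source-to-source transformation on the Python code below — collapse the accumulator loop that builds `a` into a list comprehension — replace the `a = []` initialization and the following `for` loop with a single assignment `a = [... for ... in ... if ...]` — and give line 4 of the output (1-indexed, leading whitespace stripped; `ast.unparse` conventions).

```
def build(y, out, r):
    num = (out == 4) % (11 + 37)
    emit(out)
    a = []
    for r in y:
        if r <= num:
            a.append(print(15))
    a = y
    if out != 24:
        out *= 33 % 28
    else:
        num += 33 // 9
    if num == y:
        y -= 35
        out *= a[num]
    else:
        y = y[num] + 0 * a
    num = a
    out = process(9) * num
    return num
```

a = [print(15) for r in y if r <= num]

Transformed code:
def build(y, out, r):
    num = (out == 4) % (11 + 37)
    emit(out)
    a = [print(15) for r in y if r <= num]
    a = y
    if out != 24:
        out *= 33 % 28
    else:
        num += 33 // 9
    if num == y:
        y -= 35
        out *= a[num]
    else:
        y = y[num] + 0 * a
    num = a
    out = process(9) * num
    return num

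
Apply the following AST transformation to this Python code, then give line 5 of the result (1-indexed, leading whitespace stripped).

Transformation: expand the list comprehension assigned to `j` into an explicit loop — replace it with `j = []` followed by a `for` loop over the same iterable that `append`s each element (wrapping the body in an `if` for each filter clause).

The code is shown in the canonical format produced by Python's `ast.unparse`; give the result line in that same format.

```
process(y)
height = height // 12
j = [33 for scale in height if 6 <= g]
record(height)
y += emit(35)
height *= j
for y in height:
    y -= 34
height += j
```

Transformed code:
process(y)
height = height // 12
j = []
for scale in height:
    if 6 <= g:
        j.append(33)
record(height)
y += emit(35)
height *= j
for y in height:
    y -= 34
height += j

if 6 <= g:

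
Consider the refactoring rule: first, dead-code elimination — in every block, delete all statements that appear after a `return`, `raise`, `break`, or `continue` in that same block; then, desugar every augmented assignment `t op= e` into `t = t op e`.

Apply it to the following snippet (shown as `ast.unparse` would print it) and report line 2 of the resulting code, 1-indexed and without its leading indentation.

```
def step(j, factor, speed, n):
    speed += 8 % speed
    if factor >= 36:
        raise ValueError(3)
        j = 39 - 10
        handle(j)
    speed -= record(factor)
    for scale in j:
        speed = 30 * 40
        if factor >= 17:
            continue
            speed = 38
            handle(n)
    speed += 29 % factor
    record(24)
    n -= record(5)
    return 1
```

Transformed code:
def step(j, factor, speed, n):
    speed = speed + 8 % speed
    if factor >= 36:
        raise ValueError(3)
    speed = speed - record(factor)
    for scale in j:
        speed = 30 * 40
        if factor >= 17:
            continue
    speed = speed + 29 % factor
    record(24)
    n = n - record(5)
    return 1

speed = speed + 8 % speed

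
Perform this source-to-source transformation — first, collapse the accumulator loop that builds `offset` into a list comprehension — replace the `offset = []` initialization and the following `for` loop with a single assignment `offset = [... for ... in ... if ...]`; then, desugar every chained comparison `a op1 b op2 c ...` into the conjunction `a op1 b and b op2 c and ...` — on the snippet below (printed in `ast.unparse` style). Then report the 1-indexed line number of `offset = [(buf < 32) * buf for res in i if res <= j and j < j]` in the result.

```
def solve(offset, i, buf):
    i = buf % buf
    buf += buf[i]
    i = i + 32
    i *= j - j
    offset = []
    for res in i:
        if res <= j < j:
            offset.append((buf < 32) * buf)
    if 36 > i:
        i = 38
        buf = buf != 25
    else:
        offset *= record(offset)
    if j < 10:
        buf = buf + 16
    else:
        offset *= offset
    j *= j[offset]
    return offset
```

6

Transformed code:
def solve(offset, i, buf):
    i = buf % buf
    buf += buf[i]
    i = i + 32
    i *= j - j
    offset = [(buf < 32) * buf for res in i if res <= j and j < j]
    if 36 > i:
        i = 38
        buf = buf != 25
    else:
        offset *= record(offset)
    if j < 10:
        buf = buf + 16
    else:
        offset *= offset
    j *= j[offset]
    return offset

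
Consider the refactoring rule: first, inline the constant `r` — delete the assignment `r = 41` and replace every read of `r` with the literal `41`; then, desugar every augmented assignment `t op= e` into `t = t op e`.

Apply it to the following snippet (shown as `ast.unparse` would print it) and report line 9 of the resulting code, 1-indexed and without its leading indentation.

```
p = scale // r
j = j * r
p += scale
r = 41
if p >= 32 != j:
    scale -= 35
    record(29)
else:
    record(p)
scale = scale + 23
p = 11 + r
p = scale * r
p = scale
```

scale = scale + 23

Transformed code:
p = scale // 41
j = j * 41
p = p + scale
if p >= 32 != j:
    scale = scale - 35
    record(29)
else:
    record(p)
scale = scale + 23
p = 11 + 41
p = scale * 41
p = scale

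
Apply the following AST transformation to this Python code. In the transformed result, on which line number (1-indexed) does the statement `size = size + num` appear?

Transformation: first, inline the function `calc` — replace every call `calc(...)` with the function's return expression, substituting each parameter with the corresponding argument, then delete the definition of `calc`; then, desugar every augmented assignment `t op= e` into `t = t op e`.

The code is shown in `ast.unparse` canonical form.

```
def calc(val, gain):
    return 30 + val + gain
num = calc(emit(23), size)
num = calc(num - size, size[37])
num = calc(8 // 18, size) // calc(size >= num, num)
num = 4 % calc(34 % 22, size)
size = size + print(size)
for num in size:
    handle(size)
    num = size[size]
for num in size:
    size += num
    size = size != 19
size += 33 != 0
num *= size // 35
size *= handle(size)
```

10

Transformed code:
num = 30 + emit(23) + size
num = 30 + (num - size) + size[37]
num = (30 + 8 // 18 + size) // (30 + (size >= num) + num)
num = 4 % (30 + 34 % 22 + size)
size = size + print(size)
for num in size:
    handle(size)
    num = size[size]
for num in size:
    size = size + num
    size = size != 19
size = size + (33 != 0)
num = num * (size // 35)
size = size * handle(size)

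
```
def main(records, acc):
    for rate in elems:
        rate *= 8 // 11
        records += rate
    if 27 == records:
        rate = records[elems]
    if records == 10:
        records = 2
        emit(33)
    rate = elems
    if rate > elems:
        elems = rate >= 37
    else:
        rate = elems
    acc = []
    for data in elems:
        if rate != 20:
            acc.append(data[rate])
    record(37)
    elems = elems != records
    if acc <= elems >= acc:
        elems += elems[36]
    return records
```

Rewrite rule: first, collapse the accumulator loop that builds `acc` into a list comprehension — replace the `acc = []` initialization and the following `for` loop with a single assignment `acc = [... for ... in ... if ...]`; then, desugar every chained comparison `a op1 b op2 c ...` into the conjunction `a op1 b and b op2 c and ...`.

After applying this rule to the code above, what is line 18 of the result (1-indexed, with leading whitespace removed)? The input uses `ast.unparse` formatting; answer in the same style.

if acc <= elems and elems >= acc:

Transformed code:
def main(records, acc):
    for rate in elems:
        rate *= 8 // 11
        records += rate
    if 27 == records:
        rate = records[elems]
    if records == 10:
        records = 2
        emit(33)
    rate = elems
    if rate > elems:
        elems = rate >= 37
    else:
        rate = elems
    acc = [data[rate] for data in elems if rate != 20]
    record(37)
    elems = elems != records
    if acc <= elems and elems >= acc:
        elems += elems[36]
    return records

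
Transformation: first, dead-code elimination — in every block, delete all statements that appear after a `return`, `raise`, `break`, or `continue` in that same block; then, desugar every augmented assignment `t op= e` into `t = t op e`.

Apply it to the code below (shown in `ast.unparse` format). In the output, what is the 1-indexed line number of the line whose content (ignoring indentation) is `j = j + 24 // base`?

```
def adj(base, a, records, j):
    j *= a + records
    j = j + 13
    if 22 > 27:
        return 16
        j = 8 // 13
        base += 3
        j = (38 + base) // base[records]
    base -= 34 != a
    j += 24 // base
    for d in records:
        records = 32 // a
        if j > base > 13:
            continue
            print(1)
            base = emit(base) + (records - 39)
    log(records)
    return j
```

7

Transformed code:
def adj(base, a, records, j):
    j = j * (a + records)
    j = j + 13
    if 22 > 27:
        return 16
    base = base - (34 != a)
    j = j + 24 // base
    for d in records:
        records = 32 // a
        if j > base > 13:
            continue
    log(records)
    return j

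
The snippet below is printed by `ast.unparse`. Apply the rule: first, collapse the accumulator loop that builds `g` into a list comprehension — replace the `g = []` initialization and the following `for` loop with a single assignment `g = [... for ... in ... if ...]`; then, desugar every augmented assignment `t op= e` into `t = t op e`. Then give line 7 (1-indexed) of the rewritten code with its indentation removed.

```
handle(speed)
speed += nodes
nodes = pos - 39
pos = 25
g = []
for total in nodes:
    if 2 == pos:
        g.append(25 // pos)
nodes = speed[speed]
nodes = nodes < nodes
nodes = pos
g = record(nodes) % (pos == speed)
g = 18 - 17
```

Transformed code:
handle(speed)
speed = speed + nodes
nodes = pos - 39
pos = 25
g = [25 // pos for total in nodes if 2 == pos]
nodes = speed[speed]
nodes = nodes < nodes
nodes = pos
g = record(nodes) % (pos == speed)
g = 18 - 17

nodes = nodes < nodes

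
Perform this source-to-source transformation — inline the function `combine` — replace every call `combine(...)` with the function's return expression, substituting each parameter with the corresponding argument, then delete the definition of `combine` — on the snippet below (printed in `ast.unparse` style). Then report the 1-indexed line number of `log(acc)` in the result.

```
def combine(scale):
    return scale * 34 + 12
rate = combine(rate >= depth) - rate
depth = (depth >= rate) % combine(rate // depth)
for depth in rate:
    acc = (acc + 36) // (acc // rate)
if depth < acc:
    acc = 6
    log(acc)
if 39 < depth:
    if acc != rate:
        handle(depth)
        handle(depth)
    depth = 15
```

Transformed code:
rate = (rate >= depth) * 34 + 12 - rate
depth = (depth >= rate) % (rate // depth * 34 + 12)
for depth in rate:
    acc = (acc + 36) // (acc // rate)
if depth < acc:
    acc = 6
    log(acc)
if 39 < depth:
    if acc != rate:
        handle(depth)
        handle(depth)
    depth = 15

7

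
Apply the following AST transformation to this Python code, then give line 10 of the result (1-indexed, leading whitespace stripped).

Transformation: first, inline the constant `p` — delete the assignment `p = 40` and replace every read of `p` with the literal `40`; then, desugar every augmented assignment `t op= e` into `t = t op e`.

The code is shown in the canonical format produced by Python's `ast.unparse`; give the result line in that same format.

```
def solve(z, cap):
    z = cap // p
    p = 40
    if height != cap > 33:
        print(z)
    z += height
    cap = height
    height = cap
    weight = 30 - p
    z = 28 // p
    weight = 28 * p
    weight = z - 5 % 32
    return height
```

weight = 28 * 40

Transformed code:
def solve(z, cap):
    z = cap // 40
    if height != cap > 33:
        print(z)
    z = z + height
    cap = height
    height = cap
    weight = 30 - 40
    z = 28 // 40
    weight = 28 * 40
    weight = z - 5 % 32
    return height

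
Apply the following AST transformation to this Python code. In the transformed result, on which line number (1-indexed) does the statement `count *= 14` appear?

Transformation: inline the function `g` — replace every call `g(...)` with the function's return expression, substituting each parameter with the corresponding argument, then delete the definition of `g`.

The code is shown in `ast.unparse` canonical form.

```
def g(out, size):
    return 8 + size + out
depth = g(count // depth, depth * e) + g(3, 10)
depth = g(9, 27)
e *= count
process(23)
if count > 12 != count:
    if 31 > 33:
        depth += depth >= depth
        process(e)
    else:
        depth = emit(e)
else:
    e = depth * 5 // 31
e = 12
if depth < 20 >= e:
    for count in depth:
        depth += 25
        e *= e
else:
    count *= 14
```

19

Transformed code:
depth = 8 + depth * e + count // depth + (8 + 10 + 3)
depth = 8 + 27 + 9
e *= count
process(23)
if count > 12 != count:
    if 31 > 33:
        depth += depth >= depth
        process(e)
    else:
        depth = emit(e)
else:
    e = depth * 5 // 31
e = 12
if depth < 20 >= e:
    for count in depth:
        depth += 25
        e *= e
else:
    count *= 14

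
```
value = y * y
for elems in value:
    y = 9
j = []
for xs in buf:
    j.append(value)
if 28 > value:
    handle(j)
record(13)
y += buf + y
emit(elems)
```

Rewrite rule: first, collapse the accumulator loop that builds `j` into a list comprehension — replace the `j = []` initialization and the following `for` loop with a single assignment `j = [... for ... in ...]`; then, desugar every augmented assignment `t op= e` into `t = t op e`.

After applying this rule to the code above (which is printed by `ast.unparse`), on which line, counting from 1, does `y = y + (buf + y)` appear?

8

Transformed code:
value = y * y
for elems in value:
    y = 9
j = [value for xs in buf]
if 28 > value:
    handle(j)
record(13)
y = y + (buf + y)
emit(elems)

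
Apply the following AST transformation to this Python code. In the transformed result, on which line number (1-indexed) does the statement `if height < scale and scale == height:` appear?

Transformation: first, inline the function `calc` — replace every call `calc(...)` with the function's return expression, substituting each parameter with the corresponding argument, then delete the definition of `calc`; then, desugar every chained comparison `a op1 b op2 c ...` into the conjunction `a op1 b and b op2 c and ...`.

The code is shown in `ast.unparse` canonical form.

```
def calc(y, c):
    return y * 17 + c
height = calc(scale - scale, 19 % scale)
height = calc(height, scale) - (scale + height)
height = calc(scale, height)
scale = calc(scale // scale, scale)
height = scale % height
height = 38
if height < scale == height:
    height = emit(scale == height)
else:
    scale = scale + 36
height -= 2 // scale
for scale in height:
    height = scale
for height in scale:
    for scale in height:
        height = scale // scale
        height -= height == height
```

Transformed code:
height = (scale - scale) * 17 + 19 % scale
height = height * 17 + scale - (scale + height)
height = scale * 17 + height
scale = scale // scale * 17 + scale
height = scale % height
height = 38
if height < scale and scale == height:
    height = emit(scale == height)
else:
    scale = scale + 36
height -= 2 // scale
for scale in height:
    height = scale
for height in scale:
    for scale in height:
        height = scale // scale
        height -= height == height

7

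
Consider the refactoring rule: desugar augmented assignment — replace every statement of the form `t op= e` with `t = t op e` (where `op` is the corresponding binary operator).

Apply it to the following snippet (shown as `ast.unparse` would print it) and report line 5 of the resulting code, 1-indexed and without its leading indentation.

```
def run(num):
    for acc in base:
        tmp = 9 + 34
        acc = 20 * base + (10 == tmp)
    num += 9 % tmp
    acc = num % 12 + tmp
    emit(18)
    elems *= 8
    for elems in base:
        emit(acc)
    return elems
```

Transformed code:
def run(num):
    for acc in base:
        tmp = 9 + 34
        acc = 20 * base + (10 == tmp)
    num = num + 9 % tmp
    acc = num % 12 + tmp
    emit(18)
    elems = elems * 8
    for elems in base:
        emit(acc)
    return elems

num = num + 9 % tmp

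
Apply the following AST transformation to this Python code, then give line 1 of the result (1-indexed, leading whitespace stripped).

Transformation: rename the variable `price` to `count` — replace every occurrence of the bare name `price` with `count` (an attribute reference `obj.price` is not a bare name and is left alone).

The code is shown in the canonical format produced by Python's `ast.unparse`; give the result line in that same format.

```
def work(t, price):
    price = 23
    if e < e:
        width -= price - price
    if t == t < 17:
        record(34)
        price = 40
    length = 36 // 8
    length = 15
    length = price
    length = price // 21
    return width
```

Transformed code:
def work(t, count):
    count = 23
    if e < e:
        width -= count - count
    if t == t < 17:
        record(34)
        count = 40
    length = 36 // 8
    length = 15
    length = count
    length = count // 21
    return width

def work(t, count):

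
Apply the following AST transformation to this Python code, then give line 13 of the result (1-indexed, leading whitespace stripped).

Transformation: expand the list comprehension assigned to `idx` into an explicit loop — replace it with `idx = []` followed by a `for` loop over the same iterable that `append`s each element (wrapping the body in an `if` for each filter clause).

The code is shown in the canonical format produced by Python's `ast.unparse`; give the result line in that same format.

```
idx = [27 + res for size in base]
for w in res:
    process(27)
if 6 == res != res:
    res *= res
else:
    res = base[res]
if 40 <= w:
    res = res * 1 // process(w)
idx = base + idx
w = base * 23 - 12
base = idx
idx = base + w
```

w = base * 23 - 12

Transformed code:
idx = []
for size in base:
    idx.append(27 + res)
for w in res:
    process(27)
if 6 == res != res:
    res *= res
else:
    res = base[res]
if 40 <= w:
    res = res * 1 // process(w)
idx = base + idx
w = base * 23 - 12
base = idx
idx = base + w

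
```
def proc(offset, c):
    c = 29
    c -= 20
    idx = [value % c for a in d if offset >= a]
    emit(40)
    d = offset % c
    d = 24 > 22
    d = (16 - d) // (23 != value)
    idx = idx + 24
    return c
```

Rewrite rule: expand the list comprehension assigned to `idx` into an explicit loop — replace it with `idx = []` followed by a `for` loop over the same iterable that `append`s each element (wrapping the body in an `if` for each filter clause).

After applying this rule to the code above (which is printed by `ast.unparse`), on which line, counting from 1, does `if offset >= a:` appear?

Transformed code:
def proc(offset, c):
    c = 29
    c -= 20
    idx = []
    for a in d:
        if offset >= a:
            idx.append(value % c)
    emit(40)
    d = offset % c
    d = 24 > 22
    d = (16 - d) // (23 != value)
    idx = idx + 24
    return c

6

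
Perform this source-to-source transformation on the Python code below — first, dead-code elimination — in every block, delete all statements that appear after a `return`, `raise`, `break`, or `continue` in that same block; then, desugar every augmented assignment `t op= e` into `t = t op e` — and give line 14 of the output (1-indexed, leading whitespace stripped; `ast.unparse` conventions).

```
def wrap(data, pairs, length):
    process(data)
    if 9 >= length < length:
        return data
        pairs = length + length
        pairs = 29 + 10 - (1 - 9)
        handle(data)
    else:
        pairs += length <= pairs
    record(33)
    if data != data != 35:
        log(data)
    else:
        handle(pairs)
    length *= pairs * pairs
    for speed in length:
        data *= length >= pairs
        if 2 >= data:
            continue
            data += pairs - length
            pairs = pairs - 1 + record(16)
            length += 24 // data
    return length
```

data = data * (length >= pairs)

Transformed code:
def wrap(data, pairs, length):
    process(data)
    if 9 >= length < length:
        return data
    else:
        pairs = pairs + (length <= pairs)
    record(33)
    if data != data != 35:
        log(data)
    else:
        handle(pairs)
    length = length * (pairs * pairs)
    for speed in length:
        data = data * (length >= pairs)
        if 2 >= data:
            continue
    return length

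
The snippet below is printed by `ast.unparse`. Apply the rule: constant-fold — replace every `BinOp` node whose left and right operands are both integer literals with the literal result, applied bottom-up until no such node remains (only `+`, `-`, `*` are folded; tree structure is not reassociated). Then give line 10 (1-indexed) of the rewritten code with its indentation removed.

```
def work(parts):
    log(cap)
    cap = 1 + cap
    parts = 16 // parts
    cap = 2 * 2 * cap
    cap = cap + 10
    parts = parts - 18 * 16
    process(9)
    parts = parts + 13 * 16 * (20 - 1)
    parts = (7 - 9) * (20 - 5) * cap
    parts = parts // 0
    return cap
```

Transformed code:
def work(parts):
    log(cap)
    cap = 1 + cap
    parts = 16 // parts
    cap = 4 * cap
    cap = cap + 10
    parts = parts - 288
    process(9)
    parts = parts + 3952
    parts = -30 * cap
    parts = parts // 0
    return cap

parts = -30 * cap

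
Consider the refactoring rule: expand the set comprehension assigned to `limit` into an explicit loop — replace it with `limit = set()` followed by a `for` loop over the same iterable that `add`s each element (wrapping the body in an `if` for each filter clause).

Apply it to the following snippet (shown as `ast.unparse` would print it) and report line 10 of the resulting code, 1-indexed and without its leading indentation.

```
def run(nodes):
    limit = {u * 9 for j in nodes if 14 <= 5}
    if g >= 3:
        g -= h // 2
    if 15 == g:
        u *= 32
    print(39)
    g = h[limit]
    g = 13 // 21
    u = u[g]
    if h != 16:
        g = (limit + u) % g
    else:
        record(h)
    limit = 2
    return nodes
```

print(39)

Transformed code:
def run(nodes):
    limit = set()
    for j in nodes:
        if 14 <= 5:
            limit.add(u * 9)
    if g >= 3:
        g -= h // 2
    if 15 == g:
        u *= 32
    print(39)
    g = h[limit]
    g = 13 // 21
    u = u[g]
    if h != 16:
        g = (limit + u) % g
    else:
        record(h)
    limit = 2
    return nodes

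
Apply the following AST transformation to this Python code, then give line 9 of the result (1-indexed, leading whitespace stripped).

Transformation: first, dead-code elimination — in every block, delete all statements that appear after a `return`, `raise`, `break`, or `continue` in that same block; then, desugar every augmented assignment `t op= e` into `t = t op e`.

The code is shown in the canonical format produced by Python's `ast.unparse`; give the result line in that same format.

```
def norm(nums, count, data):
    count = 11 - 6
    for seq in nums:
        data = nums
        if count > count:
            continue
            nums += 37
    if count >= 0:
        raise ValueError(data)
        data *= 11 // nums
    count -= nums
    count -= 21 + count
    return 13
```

count = count - nums

Transformed code:
def norm(nums, count, data):
    count = 11 - 6
    for seq in nums:
        data = nums
        if count > count:
            continue
    if count >= 0:
        raise ValueError(data)
    count = count - nums
    count = count - (21 + count)
    return 13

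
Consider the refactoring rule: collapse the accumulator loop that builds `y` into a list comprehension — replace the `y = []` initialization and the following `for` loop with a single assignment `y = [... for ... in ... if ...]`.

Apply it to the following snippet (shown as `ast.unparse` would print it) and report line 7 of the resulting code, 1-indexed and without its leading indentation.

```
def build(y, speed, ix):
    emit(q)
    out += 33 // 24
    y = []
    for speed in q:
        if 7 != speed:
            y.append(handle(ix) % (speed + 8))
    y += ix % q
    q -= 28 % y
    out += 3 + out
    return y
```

out += 3 + out

Transformed code:
def build(y, speed, ix):
    emit(q)
    out += 33 // 24
    y = [handle(ix) % (speed + 8) for speed in q if 7 != speed]
    y += ix % q
    q -= 28 % y
    out += 3 + out
    return y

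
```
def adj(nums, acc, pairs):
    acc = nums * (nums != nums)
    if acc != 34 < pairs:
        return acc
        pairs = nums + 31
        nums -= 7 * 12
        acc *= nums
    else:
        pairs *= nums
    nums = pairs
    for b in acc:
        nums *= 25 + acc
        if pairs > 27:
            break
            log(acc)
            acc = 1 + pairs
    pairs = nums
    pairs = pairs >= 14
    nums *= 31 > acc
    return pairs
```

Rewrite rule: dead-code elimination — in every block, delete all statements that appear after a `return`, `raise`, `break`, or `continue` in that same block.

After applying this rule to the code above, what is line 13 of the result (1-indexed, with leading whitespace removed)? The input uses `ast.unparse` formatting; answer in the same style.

Transformed code:
def adj(nums, acc, pairs):
    acc = nums * (nums != nums)
    if acc != 34 < pairs:
        return acc
    else:
        pairs *= nums
    nums = pairs
    for b in acc:
        nums *= 25 + acc
        if pairs > 27:
            break
    pairs = nums
    pairs = pairs >= 14
    nums *= 31 > acc
    return pairs

pairs = pairs >= 14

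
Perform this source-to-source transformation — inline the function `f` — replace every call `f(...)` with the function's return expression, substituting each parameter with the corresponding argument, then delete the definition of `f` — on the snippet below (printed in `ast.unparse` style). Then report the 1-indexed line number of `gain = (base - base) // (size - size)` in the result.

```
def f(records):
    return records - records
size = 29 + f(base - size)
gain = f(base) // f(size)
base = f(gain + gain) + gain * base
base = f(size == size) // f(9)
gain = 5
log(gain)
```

Transformed code:
size = 29 + (base - size - (base - size))
gain = (base - base) // (size - size)
base = gain + gain - (gain + gain) + gain * base
base = ((size == size) - (size == size)) // (9 - 9)
gain = 5
log(gain)

2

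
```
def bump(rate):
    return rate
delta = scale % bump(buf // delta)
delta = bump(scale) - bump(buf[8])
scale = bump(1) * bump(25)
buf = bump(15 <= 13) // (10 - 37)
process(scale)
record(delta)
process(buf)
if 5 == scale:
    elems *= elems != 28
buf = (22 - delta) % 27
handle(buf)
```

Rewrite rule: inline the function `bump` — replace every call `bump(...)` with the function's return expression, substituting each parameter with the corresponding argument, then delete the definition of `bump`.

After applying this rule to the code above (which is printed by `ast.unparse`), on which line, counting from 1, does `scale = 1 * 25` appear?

3

Transformed code:
delta = scale % (buf // delta)
delta = scale - buf[8]
scale = 1 * 25
buf = (15 <= 13) // (10 - 37)
process(scale)
record(delta)
process(buf)
if 5 == scale:
    elems *= elems != 28
buf = (22 - delta) % 27
handle(buf)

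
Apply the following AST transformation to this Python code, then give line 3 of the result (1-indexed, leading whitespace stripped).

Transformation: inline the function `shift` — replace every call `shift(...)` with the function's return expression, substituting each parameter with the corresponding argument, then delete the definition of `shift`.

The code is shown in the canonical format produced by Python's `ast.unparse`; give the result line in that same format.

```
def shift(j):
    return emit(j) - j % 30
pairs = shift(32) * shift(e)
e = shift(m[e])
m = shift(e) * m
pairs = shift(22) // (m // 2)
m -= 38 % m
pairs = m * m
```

Transformed code:
pairs = (emit(32) - 32 % 30) * (emit(e) - e % 30)
e = emit(m[e]) - m[e] % 30
m = (emit(e) - e % 30) * m
pairs = (emit(22) - 22 % 30) // (m // 2)
m -= 38 % m
pairs = m * m

m = (emit(e) - e % 30) * m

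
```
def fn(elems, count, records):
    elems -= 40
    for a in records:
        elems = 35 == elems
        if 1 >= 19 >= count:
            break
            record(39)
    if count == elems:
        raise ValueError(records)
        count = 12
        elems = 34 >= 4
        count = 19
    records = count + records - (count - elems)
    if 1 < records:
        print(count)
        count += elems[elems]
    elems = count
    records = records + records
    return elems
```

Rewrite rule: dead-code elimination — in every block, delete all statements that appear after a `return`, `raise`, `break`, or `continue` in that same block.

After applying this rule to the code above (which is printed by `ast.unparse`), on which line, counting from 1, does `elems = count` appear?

Transformed code:
def fn(elems, count, records):
    elems -= 40
    for a in records:
        elems = 35 == elems
        if 1 >= 19 >= count:
            break
    if count == elems:
        raise ValueError(records)
    records = count + records - (count - elems)
    if 1 < records:
        print(count)
        count += elems[elems]
    elems = count
    records = records + records
    return elems

13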